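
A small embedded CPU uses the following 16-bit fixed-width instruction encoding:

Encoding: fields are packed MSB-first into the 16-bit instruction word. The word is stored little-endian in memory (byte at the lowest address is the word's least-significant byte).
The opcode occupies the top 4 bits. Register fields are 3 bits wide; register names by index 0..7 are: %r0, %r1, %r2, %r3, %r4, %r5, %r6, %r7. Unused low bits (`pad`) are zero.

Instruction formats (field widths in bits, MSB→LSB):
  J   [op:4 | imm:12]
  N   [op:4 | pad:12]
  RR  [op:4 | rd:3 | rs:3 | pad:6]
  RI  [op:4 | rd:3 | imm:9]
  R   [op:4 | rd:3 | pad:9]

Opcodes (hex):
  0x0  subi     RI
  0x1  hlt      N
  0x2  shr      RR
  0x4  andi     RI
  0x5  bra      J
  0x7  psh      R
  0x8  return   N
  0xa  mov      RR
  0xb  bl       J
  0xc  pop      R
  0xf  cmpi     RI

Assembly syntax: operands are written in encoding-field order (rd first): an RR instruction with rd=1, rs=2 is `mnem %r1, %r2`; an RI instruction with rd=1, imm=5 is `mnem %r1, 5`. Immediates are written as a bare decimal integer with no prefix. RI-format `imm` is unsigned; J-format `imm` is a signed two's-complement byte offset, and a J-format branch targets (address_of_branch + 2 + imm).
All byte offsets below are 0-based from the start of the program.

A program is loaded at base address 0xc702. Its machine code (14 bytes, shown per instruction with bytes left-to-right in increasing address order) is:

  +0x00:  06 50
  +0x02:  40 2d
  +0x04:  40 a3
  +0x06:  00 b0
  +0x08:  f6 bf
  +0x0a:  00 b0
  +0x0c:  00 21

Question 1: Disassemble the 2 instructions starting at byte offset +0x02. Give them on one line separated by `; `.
shr %r6, %r5; mov %r1, %r5

+0x02: 40 2d ⇒ word 0x2d40 (little)
  op=0x2d40>>12=0x2 ⇒ shr (RR)
  rd@[11:9]=0x6 ⇒ %r6
  rs@[8:6]=0x5 ⇒ %r5
+0x04: 40 a3 ⇒ word 0xa340 (little)
  op=0xa340>>12=0xa ⇒ mov (RR)
  rd@[11:9]=0x1 ⇒ %r1
  rs@[8:6]=0x5 ⇒ %r5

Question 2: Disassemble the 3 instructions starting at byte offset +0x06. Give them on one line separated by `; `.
bl 0; bl -10; bl 0

+0x06: 00 b0 ⇒ word 0xb000 (little)
  op=0xb000>>12=0xb ⇒ bl (J)
  imm@[11:0]=0x0 ⇒ 0
+0x08: f6 bf ⇒ word 0xbff6 (little)
  op=0xbff6>>12=0xb ⇒ bl (J)
  imm@[11:0]=0xff6 (s12→-10) ⇒ -10
+0x0a: 00 b0 ⇒ word 0xb000 (little)
  op=0xb000>>12=0xb ⇒ bl (J)
  imm@[11:0]=0x0 ⇒ 0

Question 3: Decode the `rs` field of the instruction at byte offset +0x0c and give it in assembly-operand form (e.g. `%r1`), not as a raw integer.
%r4

@+0c  little-endian(00 21) = 0x2100
  top 4b → 0x2 → shr [RR]
  [11:9] rd=0 = %r0
  [8:6] rs=4 = %r4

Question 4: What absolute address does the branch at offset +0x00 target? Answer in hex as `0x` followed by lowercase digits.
[00] 06 50 → 0x5006
  op=0x5006>>12=0x5 ⇒ bra (J)
  imm@[11:0]=0x6 ⇒ 6
  target = base 0xc702 + off 0x00 + 2 + imm 6 = 0xc70a

0xc70a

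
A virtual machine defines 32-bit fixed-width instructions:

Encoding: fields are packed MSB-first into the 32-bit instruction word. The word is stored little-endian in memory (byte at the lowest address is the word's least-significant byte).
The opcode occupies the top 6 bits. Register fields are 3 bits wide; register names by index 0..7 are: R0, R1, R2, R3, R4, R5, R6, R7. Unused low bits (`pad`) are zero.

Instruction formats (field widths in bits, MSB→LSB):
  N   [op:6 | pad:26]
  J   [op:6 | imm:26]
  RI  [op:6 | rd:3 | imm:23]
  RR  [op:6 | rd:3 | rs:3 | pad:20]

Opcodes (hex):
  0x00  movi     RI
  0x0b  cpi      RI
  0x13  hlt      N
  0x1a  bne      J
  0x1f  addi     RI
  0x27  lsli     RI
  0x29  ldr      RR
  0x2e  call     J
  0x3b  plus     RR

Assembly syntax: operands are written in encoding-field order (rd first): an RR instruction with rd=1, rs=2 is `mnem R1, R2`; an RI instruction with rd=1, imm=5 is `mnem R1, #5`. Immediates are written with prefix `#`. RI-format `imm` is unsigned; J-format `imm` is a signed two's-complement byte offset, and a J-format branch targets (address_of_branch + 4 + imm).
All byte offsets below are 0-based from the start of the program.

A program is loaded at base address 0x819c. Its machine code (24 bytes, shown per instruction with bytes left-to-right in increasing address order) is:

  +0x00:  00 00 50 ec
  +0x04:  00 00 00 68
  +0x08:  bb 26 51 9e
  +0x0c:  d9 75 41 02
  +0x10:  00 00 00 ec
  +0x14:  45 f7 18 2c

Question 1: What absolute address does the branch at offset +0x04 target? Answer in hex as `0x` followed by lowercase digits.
0x81a4

@+04  little-endian(00 00 00 68) = 0x68000000
  opcode bits[31:26]=0x1a: bne/J
  imm@[25:0]=0x0 ⇒ #0
  target = base 0x819c + off 0x04 + 4 + imm 0 = 0x81a4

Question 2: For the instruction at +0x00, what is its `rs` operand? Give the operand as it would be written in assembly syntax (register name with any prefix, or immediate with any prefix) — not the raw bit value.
R5

[00] 00 00 50 ec → 0xec500000
  op=0xec500000>>26=0x3b ⇒ plus (RR)
  [25:23] rd=0 = R0
  [22:20] rs=5 = R5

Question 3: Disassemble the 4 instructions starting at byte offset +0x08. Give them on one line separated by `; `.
lsli R4, #5318331; movi R4, #4290009; plus R0, R0; cpi R0, #1636165

@+08  little-endian(bb 26 51 9e) = 0x9e5126bb
  op=0x9e5126bb>>26=0x27 ⇒ lsli (RI)
  [25:23] rd=4 = R4
  [22:0] imm=5318331 = #5318331
@+0c  little-endian(d9 75 41 02) = 0x024175d9
  op=0x024175d9>>26=0x0 ⇒ movi (RI)
  [25:23] rd=4 = R4
  [22:0] imm=4290009 = #4290009
@+10  little-endian(00 00 00 ec) = 0xec000000
  op=0xec000000>>26=0x3b ⇒ plus (RR)
  [25:23] rd=0 = R0
  [22:20] rs=0 = R0
@+14  little-endian(45 f7 18 2c) = 0x2c18f745
  op=0x2c18f745>>26=0xb ⇒ cpi (RI)
  [25:23] rd=0 = R0
  [22:0] imm=1636165 = #1636165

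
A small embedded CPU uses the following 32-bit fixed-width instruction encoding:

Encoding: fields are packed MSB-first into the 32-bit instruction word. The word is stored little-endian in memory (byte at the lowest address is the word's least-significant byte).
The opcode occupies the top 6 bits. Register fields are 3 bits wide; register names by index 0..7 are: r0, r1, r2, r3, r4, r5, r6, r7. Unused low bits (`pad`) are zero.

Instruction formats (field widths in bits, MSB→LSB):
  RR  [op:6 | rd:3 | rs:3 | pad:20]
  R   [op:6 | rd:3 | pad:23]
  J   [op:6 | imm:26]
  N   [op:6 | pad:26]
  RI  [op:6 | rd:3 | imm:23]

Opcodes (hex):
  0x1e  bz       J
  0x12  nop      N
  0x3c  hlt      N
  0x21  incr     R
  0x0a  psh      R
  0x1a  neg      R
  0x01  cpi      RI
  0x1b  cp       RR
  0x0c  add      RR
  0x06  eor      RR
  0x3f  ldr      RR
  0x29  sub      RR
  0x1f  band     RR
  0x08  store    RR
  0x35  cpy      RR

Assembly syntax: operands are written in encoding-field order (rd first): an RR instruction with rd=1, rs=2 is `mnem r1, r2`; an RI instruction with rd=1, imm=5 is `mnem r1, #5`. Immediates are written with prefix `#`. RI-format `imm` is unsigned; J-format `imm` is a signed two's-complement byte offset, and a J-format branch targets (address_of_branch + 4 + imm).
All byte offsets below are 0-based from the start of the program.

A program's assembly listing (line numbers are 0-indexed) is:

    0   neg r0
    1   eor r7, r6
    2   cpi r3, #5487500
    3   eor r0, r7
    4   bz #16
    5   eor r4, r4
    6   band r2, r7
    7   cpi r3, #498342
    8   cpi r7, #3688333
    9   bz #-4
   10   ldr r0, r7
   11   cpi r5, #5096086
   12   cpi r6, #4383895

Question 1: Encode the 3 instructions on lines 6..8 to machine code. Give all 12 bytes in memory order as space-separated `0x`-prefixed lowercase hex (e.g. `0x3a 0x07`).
0x00 0x00 0x70 0x7d 0xa6 0x9a 0x87 0x05 0x8d 0x47 0xb8 0x07

6. band fields op=0x1f:6|rd=2:3|rs=7:3|pad=0:20 → word 7d700000h → 00 00 70 7d
7. cpi fields op=0x1:6|rd=3:3|imm=498342:23 → word 05879aa6h → a6 9a 87 05
8. cpi fields op=0x1:6|rd=7:3|imm=3688333:23 → word 07b8478dh → 8d 47 b8 07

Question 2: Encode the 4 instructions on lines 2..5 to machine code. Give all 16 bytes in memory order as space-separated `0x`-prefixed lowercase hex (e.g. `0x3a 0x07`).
L2: cpi op=0x1:6|rd=3:3|imm=5487500:23 ⇒ 0x05d3bb8c ⇒ little 8c bb d3 05
L3: eor op=0x6:6|rd=0:3|rs=7:3|pad=0:20 ⇒ 0x18700000 ⇒ little 00 00 70 18
L4: bz op=0x1e:6|imm=16:26 ⇒ 0x78000010 ⇒ little 10 00 00 78
L5: eor op=0x6:6|rd=4:3|rs=4:3|pad=0:20 ⇒ 0x1a400000 ⇒ little 00 00 40 1a

0x8c 0xbb 0xd3 0x05 0x00 0x00 0x70 0x18 0x10 0x00 0x00 0x78 0x00 0x00 0x40 0x1a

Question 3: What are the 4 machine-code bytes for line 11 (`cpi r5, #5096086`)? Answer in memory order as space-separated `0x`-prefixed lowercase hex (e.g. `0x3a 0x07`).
L11: cpi op=0x1:6|rd=5:3|imm=5096086:23 ⇒ 0x06cdc296 ⇒ little 96 c2 cd 06

0x96 0xc2 0xcd 0x06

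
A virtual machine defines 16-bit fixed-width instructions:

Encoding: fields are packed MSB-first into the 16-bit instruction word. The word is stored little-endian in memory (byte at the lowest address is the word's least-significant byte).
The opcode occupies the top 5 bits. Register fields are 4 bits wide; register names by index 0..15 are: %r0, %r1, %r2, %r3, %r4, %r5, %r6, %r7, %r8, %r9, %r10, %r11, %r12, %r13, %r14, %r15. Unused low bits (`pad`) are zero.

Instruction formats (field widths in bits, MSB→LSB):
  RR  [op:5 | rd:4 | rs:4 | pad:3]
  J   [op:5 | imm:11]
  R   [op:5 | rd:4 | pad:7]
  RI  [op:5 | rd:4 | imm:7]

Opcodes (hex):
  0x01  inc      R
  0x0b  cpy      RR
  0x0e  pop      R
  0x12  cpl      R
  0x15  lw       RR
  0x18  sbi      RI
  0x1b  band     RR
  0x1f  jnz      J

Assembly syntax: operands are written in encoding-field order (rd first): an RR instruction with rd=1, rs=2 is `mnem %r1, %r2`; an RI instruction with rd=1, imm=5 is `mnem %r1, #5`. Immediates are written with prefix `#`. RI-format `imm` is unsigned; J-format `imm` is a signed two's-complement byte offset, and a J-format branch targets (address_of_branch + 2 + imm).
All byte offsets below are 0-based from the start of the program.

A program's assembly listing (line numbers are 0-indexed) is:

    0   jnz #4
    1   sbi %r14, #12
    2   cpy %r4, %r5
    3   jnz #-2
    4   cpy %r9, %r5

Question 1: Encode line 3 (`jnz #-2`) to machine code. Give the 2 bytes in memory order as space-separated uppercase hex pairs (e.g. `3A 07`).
L3: jnz op=0x1f:5|imm=-2:11 ⇒ 0xfffe ⇒ little fe ff

FE FF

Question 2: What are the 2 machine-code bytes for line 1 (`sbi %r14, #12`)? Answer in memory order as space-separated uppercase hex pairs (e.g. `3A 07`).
0C C7

1. sbi fields op=0x18:5|rd=14:4|imm=12:7 → word c70ch → 0c c7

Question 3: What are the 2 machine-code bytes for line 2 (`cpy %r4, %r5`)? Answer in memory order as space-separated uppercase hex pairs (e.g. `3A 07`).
28 5A

line 2 (cpy): pack op=0xb:5|rd=4:4|rs=5:4|pad=0:3 = 0x5a28; little→ 28 5a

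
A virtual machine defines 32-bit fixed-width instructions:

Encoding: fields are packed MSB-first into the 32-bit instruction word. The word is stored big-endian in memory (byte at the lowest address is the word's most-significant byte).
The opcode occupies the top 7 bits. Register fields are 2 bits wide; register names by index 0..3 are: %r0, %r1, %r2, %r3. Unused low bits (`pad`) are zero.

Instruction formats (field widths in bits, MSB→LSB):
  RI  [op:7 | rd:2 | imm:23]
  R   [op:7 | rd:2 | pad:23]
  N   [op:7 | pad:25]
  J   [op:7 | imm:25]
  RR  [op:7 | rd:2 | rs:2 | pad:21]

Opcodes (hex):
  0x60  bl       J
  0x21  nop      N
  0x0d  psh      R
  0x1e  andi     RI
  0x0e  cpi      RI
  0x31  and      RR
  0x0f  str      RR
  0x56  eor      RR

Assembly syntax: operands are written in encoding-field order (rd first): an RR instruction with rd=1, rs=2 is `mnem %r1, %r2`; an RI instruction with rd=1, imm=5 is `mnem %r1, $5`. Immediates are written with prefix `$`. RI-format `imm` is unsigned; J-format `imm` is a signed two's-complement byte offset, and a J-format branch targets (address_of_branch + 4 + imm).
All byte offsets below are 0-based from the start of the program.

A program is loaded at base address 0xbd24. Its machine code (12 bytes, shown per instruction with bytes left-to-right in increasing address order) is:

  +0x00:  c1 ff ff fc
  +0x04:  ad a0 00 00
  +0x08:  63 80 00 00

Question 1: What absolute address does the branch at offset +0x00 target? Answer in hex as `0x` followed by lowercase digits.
+0x00: c1 ff ff fc ⇒ word 0xc1fffffc (big)
  opcode bits[31:25]=0x60: bl/J
  imm: (w>>0)&0x1ffffff=0x1fffffc (s25→-4) → $-4
  target = base 0xbd24 + off 0x00 + 4 + imm -4 = 0xbd24

0xbd24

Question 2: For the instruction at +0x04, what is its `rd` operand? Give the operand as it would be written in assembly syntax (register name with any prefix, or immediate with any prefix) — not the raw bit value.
%r3

@+04  big-endian(ad a0 00 00) = 0xada00000
  top 7b → 0x56 → eor [RR]
  [24:23] rd=3 = %r3
  [22:21] rs=1 = %r1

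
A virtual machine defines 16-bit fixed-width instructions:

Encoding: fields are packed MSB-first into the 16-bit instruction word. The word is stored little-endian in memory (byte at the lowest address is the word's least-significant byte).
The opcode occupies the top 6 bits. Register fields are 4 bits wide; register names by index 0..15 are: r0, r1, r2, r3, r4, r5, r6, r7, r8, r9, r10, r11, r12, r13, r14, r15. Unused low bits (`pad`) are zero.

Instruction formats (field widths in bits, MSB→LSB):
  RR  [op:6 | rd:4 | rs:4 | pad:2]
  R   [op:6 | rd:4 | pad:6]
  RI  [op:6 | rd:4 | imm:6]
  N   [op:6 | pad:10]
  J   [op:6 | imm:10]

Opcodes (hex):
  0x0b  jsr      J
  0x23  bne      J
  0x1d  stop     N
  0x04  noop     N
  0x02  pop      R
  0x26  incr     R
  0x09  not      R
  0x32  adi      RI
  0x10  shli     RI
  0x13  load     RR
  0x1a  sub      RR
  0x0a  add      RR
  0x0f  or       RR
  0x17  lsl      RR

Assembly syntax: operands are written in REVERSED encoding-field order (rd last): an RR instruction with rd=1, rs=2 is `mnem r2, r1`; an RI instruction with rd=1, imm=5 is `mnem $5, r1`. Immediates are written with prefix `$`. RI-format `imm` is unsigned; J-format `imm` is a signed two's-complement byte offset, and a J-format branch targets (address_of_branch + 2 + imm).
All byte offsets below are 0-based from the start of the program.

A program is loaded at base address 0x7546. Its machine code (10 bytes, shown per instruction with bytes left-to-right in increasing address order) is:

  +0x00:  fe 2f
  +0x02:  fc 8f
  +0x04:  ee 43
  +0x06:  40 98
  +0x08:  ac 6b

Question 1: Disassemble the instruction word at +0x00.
jsr $-2

@+00  little-endian(fe 2f) = 0x2ffe
  top 6b → 0xb → jsr [J]
  imm@[9:0]=0x3fe (s10→-2) ⇒ $-2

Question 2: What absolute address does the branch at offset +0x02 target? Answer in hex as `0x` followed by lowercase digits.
@+02  little-endian(fc 8f) = 0x8ffc
  top 6b → 0x23 → bne [J]
  imm: (w>>0)&0x3ff=0x3fc (s10→-4) → $-4
  target = base 0x7546 + off 0x02 + 2 + imm -4 = 0x7546

0x7546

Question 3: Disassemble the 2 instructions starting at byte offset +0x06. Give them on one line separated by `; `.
off 0x06: read 40 98 as little → 0x9840
  opcode bits[15:10]=0x26: incr/R
  [9:6] rd=1 = r1
off 0x08: read ac 6b as little → 0x6bac
  opcode bits[15:10]=0x1a: sub/RR
  [9:6] rd=14 = r14
  [5:2] rs=11 = r11

incr r1; sub r11, r14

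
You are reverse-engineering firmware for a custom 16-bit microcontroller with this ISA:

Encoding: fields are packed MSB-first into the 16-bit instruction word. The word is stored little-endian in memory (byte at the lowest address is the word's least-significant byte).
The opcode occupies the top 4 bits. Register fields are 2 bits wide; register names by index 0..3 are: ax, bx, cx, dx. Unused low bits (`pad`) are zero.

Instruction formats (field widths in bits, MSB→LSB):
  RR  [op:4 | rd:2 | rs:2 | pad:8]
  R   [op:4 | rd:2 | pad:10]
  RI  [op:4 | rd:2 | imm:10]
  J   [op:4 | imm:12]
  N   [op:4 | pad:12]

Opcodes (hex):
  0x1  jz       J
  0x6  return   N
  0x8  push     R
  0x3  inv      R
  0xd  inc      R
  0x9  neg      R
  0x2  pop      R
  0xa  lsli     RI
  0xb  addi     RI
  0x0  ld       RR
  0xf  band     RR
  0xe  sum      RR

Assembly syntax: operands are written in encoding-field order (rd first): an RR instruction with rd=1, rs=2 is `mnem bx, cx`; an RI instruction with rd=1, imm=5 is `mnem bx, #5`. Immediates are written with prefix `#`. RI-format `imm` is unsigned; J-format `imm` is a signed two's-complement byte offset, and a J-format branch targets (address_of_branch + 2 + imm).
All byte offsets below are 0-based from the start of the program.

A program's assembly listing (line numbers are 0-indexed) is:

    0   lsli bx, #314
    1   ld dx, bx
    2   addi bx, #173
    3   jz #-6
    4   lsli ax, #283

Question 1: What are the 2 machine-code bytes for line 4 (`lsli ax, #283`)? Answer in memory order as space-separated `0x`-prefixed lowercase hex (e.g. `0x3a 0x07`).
line 4 (lsli): pack op=0xa:4|rd=0:2|imm=283:10 = 0xa11b; little→ 1b a1

0x1b 0xa1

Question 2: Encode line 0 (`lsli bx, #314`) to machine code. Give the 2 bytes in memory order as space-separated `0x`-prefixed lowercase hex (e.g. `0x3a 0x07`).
L0: lsli op=0xa:4|rd=1:2|imm=314:10 ⇒ 0xa53a ⇒ little 3a a5

0x3a 0xa5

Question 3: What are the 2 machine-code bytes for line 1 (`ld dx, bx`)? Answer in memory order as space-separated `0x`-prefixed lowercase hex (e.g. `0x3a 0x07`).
0x00 0x0d

line 1 (ld): pack op=0x0:4|rd=3:2|rs=1:2|pad=0:8 = 0x0d00; little→ 00 0d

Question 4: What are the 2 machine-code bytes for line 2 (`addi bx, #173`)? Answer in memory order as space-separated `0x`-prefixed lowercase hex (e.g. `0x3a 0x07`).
2. addi fields op=0xb:4|rd=1:2|imm=173:10 → word b4adh → ad b4

0xad 0xb4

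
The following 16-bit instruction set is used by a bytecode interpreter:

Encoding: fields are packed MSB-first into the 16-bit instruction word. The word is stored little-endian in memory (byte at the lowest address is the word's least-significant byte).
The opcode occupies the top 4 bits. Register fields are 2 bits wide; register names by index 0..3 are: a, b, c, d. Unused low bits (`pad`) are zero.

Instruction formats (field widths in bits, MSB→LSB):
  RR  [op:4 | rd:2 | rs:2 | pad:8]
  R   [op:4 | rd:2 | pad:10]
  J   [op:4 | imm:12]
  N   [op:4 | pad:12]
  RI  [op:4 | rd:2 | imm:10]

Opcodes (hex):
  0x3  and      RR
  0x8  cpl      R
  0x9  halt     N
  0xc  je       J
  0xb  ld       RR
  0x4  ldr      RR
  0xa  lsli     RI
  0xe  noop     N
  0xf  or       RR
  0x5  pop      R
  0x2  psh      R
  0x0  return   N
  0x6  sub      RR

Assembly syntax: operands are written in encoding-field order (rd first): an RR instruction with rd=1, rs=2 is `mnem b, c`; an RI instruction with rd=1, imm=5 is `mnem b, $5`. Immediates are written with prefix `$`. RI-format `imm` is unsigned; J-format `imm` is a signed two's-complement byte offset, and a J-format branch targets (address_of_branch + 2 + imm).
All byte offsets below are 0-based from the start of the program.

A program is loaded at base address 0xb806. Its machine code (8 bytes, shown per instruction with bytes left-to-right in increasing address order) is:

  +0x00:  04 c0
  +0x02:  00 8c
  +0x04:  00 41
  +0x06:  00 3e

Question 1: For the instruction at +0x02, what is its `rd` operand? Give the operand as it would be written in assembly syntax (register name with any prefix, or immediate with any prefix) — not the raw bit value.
d

+0x02: 00 8c ⇒ word 0x8c00 (little)
  top 4b → 0x8 → cpl [R]
  rd: (w>>10)&0x3=0x3 → d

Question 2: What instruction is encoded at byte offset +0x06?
and d, c

off 0x06: read 00 3e as little → 0x3e00
  opcode bits[15:12]=0x3: and/RR
  rd@[11:10]=0x3 ⇒ d
  rs@[9:8]=0x2 ⇒ c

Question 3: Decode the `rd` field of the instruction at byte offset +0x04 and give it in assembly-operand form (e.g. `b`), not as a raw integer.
a

[04] 00 41 → 0x4100
  top 4b → 0x4 → ldr [RR]
  rd@[11:10]=0x0 ⇒ a
  rs@[9:8]=0x1 ⇒ b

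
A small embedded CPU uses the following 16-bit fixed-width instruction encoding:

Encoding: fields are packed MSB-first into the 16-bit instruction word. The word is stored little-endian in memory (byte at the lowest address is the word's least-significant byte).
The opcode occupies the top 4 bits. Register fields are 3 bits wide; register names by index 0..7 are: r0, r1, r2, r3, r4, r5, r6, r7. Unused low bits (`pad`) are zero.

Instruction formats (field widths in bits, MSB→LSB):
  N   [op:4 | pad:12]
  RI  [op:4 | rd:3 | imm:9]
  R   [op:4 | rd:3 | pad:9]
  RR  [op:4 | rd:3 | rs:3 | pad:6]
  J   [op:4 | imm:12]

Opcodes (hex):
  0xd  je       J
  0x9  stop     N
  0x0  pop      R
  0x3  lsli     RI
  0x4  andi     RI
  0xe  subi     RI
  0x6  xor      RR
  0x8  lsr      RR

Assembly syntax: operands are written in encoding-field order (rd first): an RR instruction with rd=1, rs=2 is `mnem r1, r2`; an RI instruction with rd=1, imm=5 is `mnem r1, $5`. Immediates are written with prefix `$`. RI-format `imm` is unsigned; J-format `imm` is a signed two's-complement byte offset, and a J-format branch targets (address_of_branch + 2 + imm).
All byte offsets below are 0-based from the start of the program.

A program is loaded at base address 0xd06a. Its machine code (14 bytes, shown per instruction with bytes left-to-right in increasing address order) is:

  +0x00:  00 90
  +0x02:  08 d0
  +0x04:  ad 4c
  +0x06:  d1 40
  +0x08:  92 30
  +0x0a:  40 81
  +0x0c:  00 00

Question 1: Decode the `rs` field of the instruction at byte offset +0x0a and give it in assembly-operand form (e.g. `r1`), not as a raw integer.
r5

@+0a  little-endian(40 81) = 0x8140
  opcode bits[15:12]=0x8: lsr/RR
  rd@[11:9]=0x0 ⇒ r0
  rs@[8:6]=0x5 ⇒ r5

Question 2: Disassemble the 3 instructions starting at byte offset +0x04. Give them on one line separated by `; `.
+0x04: ad 4c ⇒ word 0x4cad (little)
  op=0x4cad>>12=0x4 ⇒ andi (RI)
  rd@[11:9]=0x6 ⇒ r6
  imm@[8:0]=0xad ⇒ $173
+0x06: d1 40 ⇒ word 0x40d1 (little)
  op=0x40d1>>12=0x4 ⇒ andi (RI)
  rd@[11:9]=0x0 ⇒ r0
  imm@[8:0]=0xd1 ⇒ $209
+0x08: 92 30 ⇒ word 0x3092 (little)
  op=0x3092>>12=0x3 ⇒ lsli (RI)
  rd@[11:9]=0x0 ⇒ r0
  imm@[8:0]=0x92 ⇒ $146

andi r6, $173; andi r0, $209; lsli r0, $146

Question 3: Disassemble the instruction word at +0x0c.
pop r0

@+0c  little-endian(00 00) = 0x0000
  opcode bits[15:12]=0x0: pop/R
  rd: (w>>9)&0x7=0x0 → r0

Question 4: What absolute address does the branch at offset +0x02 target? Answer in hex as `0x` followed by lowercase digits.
@+02  little-endian(08 d0) = 0xd008
  top 4b → 0xd → je [J]
  imm@[11:0]=0x8 ⇒ $8
  target = base 0xd06a + off 0x02 + 2 + imm 8 = 0xd076

0xd076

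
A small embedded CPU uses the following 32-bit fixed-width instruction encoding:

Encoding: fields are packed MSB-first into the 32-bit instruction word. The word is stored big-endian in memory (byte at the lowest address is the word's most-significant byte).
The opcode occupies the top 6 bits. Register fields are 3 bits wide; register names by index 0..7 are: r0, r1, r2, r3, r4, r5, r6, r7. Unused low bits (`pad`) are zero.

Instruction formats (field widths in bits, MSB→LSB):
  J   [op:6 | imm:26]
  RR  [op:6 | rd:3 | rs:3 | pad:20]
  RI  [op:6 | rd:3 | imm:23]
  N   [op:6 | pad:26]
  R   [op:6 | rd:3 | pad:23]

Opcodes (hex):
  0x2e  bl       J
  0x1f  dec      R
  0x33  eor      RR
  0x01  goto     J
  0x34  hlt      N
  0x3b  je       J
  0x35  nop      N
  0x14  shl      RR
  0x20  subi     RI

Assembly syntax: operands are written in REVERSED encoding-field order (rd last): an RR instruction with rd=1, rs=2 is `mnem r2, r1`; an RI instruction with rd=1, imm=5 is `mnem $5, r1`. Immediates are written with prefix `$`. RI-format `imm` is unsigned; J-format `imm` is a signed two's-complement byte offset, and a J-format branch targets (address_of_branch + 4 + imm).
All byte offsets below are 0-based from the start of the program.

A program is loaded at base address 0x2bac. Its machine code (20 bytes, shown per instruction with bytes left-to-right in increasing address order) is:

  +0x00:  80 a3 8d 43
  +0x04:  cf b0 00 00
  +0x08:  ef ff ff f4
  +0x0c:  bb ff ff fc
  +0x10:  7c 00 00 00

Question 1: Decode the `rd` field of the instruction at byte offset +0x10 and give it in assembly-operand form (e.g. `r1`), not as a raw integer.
[10] 7c 00 00 00 → 0x7c000000
  top 6b → 0x1f → dec [R]
  [25:23] rd=0 = r0

r0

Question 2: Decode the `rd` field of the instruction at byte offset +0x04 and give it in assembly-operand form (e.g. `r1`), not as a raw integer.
[04] cf b0 00 00 → 0xcfb00000
  top 6b → 0x33 → eor [RR]
  rd@[25:23]=0x7 ⇒ r7
  rs@[22:20]=0x3 ⇒ r3

r7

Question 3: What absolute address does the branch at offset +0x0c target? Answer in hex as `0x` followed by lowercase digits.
0x2bb8

[0c] bb ff ff fc → 0xbbfffffc
  op=0xbbfffffc>>26=0x2e ⇒ bl (J)
  imm: (w>>0)&0x3ffffff=0x3fffffc (s26→-4) → $-4
  target = base 0x2bac + off 0x0c + 4 + imm -4 = 0x2bb8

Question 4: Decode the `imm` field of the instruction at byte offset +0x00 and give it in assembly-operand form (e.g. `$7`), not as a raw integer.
$2329923

@+00  big-endian(80 a3 8d 43) = 0x80a38d43
  top 6b → 0x20 → subi [RI]
  [25:23] rd=1 = r1
  [22:0] imm=2329923 = $2329923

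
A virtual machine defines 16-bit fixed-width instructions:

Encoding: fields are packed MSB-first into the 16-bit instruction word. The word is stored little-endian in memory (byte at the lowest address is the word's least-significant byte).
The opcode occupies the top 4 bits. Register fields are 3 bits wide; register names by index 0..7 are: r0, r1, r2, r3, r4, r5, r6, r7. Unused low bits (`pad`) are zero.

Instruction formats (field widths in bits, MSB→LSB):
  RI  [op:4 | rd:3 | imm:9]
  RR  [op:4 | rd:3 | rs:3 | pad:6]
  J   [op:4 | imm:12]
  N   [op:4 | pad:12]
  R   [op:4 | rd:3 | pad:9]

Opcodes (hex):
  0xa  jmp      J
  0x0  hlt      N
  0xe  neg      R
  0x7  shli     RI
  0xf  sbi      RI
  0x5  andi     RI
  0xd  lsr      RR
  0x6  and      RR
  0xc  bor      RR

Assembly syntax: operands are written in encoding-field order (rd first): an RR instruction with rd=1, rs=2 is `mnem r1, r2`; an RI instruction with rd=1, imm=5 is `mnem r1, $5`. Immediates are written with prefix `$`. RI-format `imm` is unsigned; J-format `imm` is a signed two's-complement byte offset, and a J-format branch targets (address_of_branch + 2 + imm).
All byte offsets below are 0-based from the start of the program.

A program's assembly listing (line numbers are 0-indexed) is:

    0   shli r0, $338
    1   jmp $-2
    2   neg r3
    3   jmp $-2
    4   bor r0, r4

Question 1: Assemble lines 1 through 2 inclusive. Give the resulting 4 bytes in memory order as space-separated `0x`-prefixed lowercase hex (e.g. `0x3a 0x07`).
L1: jmp op=0xa:4|imm=-2:12 ⇒ 0xaffe ⇒ little fe af
L2: neg op=0xe:4|rd=3:3|pad=0:9 ⇒ 0xe600 ⇒ little 00 e6

0xfe 0xaf 0x00 0xe6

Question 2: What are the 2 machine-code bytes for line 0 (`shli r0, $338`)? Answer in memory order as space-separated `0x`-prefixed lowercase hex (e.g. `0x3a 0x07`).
0. shli fields op=0x7:4|rd=0:3|imm=338:9 → word 7152h → 52 71

0x52 0x71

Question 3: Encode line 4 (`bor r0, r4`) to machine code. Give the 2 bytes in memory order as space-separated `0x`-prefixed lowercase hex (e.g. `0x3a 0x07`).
0x00 0xc1

L4: bor op=0xc:4|rd=0:3|rs=4:3|pad=0:6 ⇒ 0xc100 ⇒ little 00 c1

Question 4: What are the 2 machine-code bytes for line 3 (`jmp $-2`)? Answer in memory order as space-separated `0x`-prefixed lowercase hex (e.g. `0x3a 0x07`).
line 3 (jmp): pack op=0xa:4|imm=-2:12 = 0xaffe; little→ fe af

0xfe 0xaf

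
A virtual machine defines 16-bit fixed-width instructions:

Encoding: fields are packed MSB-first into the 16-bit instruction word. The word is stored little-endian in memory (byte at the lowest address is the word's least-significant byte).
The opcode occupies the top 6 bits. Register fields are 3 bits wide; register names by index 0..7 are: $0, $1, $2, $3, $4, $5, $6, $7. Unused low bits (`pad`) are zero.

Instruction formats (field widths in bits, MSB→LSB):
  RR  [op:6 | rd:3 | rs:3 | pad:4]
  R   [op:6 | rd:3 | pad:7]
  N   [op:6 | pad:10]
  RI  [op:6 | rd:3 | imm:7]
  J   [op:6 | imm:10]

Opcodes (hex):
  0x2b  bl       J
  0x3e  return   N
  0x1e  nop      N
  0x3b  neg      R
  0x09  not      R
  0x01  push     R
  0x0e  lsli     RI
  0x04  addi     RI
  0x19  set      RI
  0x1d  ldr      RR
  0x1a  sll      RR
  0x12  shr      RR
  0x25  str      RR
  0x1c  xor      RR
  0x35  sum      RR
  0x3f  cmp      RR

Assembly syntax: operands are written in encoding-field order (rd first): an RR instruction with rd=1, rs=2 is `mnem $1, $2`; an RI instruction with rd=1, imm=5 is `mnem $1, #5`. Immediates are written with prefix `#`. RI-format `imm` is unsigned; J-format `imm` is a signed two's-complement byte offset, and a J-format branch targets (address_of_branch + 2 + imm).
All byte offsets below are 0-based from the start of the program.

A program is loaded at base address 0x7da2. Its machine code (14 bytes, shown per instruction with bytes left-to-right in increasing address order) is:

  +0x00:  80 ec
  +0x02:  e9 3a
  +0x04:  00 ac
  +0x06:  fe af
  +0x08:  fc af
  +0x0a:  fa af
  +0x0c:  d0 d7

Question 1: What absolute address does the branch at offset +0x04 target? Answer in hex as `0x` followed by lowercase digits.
0x7da8

+0x04: 00 ac ⇒ word 0xac00 (little)
  opcode bits[15:10]=0x2b: bl/J
  imm@[9:0]=0x0 ⇒ #0
  target = base 0x7da2 + off 0x04 + 2 + imm 0 = 0x7da8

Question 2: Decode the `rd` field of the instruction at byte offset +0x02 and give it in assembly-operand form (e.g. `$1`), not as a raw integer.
@+02  little-endian(e9 3a) = 0x3ae9
  opcode bits[15:10]=0xe: lsli/RI
  [9:7] rd=5 = $5
  [6:0] imm=105 = #105

$5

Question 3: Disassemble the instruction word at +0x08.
bl #-4

@+08  little-endian(fc af) = 0xaffc
  op=0xaffc>>10=0x2b ⇒ bl (J)
  imm@[9:0]=0x3fc (s10→-4) ⇒ #-4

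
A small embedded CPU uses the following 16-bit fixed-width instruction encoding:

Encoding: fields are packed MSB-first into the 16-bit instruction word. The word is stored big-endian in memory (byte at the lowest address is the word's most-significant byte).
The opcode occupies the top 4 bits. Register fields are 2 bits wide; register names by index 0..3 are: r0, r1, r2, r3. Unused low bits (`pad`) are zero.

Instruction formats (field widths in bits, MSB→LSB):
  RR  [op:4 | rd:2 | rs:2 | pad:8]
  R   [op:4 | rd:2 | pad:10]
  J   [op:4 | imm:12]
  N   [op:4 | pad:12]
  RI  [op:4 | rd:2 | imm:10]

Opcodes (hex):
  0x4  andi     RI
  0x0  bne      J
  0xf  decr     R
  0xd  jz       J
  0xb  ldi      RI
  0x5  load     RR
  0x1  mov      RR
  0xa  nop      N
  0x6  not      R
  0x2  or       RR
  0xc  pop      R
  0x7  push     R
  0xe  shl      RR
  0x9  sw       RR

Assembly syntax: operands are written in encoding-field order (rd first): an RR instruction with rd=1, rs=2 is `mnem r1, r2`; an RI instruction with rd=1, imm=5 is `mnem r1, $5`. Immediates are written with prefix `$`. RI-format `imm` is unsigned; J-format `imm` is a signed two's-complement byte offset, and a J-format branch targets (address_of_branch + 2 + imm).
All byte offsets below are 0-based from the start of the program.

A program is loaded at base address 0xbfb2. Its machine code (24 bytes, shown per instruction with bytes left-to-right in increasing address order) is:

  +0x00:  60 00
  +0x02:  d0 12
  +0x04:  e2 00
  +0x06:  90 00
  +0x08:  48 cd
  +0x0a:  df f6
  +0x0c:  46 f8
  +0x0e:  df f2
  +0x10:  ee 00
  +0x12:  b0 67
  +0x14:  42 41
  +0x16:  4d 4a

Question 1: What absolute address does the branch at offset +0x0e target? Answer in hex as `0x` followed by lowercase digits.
0xbfb4

+0x0e: df f2 ⇒ word 0xdff2 (big)
  op=0xdff2>>12=0xd ⇒ jz (J)
  imm: (w>>0)&0xfff=0xff2 (s12→-14) → $-14
  target = base 0xbfb2 + off 0x0e + 2 + imm -14 = 0xbfb4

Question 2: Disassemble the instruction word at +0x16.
andi r3, $330

+0x16: 4d 4a ⇒ word 0x4d4a (big)
  op=0x4d4a>>12=0x4 ⇒ andi (RI)
  rd: (w>>10)&0x3=0x3 → r3
  imm: (w>>0)&0x3ff=0x14a → $330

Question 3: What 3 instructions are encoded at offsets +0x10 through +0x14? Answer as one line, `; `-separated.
[10] ee 00 → 0xee00
  top 4b → 0xe → shl [RR]
  [11:10] rd=3 = r3
  [9:8] rs=2 = r2
[12] b0 67 → 0xb067
  top 4b → 0xb → ldi [RI]
  [11:10] rd=0 = r0
  [9:0] imm=103 = $103
[14] 42 41 → 0x4241
  top 4b → 0x4 → andi [RI]
  [11:10] rd=0 = r0
  [9:0] imm=577 = $577

shl r3, r2; ldi r0, $103; andi r0, $577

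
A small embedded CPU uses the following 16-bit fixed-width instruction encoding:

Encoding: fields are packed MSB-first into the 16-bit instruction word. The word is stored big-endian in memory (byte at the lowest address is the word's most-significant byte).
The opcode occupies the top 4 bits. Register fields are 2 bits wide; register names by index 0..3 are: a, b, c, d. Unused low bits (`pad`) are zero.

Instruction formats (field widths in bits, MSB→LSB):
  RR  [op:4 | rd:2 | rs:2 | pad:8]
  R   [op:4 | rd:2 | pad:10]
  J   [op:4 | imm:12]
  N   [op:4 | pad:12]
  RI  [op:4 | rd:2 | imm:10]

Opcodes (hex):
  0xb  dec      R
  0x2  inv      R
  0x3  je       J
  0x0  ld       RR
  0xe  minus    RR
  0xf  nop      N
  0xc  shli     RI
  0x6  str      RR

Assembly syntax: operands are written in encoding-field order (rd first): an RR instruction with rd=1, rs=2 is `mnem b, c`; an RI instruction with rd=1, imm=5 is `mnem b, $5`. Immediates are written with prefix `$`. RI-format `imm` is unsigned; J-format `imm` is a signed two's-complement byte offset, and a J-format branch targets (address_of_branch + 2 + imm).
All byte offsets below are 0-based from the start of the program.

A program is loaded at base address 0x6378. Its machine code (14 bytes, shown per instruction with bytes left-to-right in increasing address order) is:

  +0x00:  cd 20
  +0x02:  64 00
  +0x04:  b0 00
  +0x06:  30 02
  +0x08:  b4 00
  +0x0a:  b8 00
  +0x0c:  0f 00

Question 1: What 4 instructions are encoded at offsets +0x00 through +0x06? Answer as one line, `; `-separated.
+0x00: cd 20 ⇒ word 0xcd20 (big)
  opcode bits[15:12]=0xc: shli/RI
  rd: (w>>10)&0x3=0x3 → d
  imm: (w>>0)&0x3ff=0x120 → $288
+0x02: 64 00 ⇒ word 0x6400 (big)
  opcode bits[15:12]=0x6: str/RR
  rd: (w>>10)&0x3=0x1 → b
  rs: (w>>8)&0x3=0x0 → a
+0x04: b0 00 ⇒ word 0xb000 (big)
  opcode bits[15:12]=0xb: dec/R
  rd: (w>>10)&0x3=0x0 → a
+0x06: 30 02 ⇒ word 0x3002 (big)
  opcode bits[15:12]=0x3: je/J
  imm: (w>>0)&0xfff=0x2 → $2

shli d, $288; str b, a; dec a; je $2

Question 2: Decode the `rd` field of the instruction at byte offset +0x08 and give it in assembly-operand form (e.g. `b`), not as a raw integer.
+0x08: b4 00 ⇒ word 0xb400 (big)
  top 4b → 0xb → dec [R]
  rd: (w>>10)&0x3=0x1 → b

b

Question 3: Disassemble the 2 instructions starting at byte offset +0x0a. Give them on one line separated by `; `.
dec c; ld d, d

+0x0a: b8 00 ⇒ word 0xb800 (big)
  op=0xb800>>12=0xb ⇒ dec (R)
  [11:10] rd=2 = c
+0x0c: 0f 00 ⇒ word 0x0f00 (big)
  op=0x0f00>>12=0x0 ⇒ ld (RR)
  [11:10] rd=3 = d
  [9:8] rs=3 = d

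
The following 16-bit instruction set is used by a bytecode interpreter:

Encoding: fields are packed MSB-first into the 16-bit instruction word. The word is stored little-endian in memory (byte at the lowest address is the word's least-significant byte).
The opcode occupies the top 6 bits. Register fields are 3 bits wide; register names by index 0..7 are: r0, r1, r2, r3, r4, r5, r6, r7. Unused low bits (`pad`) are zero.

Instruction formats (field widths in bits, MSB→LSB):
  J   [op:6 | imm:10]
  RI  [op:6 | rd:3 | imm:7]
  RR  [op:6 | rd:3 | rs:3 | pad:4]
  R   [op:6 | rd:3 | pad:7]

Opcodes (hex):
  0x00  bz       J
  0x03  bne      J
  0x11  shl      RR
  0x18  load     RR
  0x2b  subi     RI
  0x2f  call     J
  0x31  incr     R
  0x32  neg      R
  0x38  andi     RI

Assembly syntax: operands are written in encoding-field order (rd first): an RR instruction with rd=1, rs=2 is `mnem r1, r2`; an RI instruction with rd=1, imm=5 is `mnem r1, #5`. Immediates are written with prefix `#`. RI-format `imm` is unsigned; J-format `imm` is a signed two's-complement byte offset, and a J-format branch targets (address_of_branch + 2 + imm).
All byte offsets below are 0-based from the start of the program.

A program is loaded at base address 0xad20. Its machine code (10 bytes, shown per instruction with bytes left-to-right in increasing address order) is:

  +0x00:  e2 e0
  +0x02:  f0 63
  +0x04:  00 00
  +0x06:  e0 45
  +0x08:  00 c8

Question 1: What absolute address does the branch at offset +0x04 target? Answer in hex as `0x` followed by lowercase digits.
+0x04: 00 00 ⇒ word 0x0000 (little)
  top 6b → 0x0 → bz [J]
  [9:0] imm=0 = #0
  target = base 0xad20 + off 0x04 + 2 + imm 0 = 0xad26

0xad26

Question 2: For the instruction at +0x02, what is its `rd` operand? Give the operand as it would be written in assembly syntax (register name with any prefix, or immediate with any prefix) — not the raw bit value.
r7

+0x02: f0 63 ⇒ word 0x63f0 (little)
  top 6b → 0x18 → load [RR]
  rd: (w>>7)&0x7=0x7 → r7
  rs: (w>>4)&0x7=0x7 → r7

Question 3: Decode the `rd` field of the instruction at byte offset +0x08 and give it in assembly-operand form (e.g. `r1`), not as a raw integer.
r0

[08] 00 c8 → 0xc800
  op=0xc800>>10=0x32 ⇒ neg (R)
  rd: (w>>7)&0x7=0x0 → r0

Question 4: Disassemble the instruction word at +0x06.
shl r3, r6

@+06  little-endian(e0 45) = 0x45e0
  op=0x45e0>>10=0x11 ⇒ shl (RR)
  rd: (w>>7)&0x7=0x3 → r3
  rs: (w>>4)&0x7=0x6 → r6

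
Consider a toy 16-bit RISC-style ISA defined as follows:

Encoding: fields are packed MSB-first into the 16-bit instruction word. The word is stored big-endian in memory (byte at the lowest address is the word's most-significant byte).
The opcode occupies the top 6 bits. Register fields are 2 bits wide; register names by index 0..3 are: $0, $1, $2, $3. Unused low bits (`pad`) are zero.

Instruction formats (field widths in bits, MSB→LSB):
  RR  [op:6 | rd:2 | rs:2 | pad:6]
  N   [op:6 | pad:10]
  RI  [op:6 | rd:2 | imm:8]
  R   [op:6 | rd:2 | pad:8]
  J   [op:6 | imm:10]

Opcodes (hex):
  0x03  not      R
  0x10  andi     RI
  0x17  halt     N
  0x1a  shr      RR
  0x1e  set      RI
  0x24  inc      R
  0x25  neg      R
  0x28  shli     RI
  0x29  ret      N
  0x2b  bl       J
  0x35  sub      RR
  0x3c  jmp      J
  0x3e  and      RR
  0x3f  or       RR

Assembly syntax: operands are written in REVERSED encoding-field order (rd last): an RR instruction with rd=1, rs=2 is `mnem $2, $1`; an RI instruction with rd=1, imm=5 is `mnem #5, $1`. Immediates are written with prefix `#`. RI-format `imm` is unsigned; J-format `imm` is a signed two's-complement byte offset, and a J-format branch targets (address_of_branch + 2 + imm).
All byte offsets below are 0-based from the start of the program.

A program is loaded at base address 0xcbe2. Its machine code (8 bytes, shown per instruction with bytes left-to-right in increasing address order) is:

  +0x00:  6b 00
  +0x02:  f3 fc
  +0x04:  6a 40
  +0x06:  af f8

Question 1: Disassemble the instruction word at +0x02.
jmp #-4

+0x02: f3 fc ⇒ word 0xf3fc (big)
  op=0xf3fc>>10=0x3c ⇒ jmp (J)
  imm: (w>>0)&0x3ff=0x3fc (s10→-4) → #-4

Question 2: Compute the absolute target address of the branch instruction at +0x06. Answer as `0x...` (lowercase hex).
+0x06: af f8 ⇒ word 0xaff8 (big)
  op=0xaff8>>10=0x2b ⇒ bl (J)
  imm: (w>>0)&0x3ff=0x3f8 (s10→-8) → #-8
  target = base 0xcbe2 + off 0x06 + 2 + imm -8 = 0xcbe2

0xcbe2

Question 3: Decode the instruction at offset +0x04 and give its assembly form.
off 0x04: read 6a 40 as big → 0x6a40
  opcode bits[15:10]=0x1a: shr/RR
  rd: (w>>8)&0x3=0x2 → $2
  rs: (w>>6)&0x3=0x1 → $1

shr $1, $2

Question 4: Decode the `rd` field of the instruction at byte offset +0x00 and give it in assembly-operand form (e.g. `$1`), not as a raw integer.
$3

+0x00: 6b 00 ⇒ word 0x6b00 (big)
  opcode bits[15:10]=0x1a: shr/RR
  rd@[9:8]=0x3 ⇒ $3
  rs@[7:6]=0x0 ⇒ $0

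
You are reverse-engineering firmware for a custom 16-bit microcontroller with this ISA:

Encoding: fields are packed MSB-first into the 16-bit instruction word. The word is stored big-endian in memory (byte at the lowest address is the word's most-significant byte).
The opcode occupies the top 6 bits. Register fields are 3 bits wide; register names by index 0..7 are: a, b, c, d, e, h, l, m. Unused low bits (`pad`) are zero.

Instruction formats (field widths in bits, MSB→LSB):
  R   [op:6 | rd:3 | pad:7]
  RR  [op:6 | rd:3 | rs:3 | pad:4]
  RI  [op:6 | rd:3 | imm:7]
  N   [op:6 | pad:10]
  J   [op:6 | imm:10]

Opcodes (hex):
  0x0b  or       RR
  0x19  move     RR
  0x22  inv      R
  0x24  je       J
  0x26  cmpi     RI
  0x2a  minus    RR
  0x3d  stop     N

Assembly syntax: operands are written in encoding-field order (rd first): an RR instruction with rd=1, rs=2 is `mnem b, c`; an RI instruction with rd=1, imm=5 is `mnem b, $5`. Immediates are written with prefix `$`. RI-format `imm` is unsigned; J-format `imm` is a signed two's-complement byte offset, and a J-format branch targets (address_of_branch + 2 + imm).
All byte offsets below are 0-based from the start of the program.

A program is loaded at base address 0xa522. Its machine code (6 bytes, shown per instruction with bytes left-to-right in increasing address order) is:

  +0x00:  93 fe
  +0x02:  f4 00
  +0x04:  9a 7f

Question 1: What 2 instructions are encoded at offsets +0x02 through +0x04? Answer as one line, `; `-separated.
stop; cmpi e, $127

+0x02: f4 00 ⇒ word 0xf400 (big)
  op=0xf400>>10=0x3d ⇒ stop (N)
+0x04: 9a 7f ⇒ word 0x9a7f (big)
  op=0x9a7f>>10=0x26 ⇒ cmpi (RI)
  [9:7] rd=4 = e
  [6:0] imm=127 = $127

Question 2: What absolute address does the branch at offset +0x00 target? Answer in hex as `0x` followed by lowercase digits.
+0x00: 93 fe ⇒ word 0x93fe (big)
  op=0x93fe>>10=0x24 ⇒ je (J)
  [9:0] imm=1022 (s10→-2) = $-2
  target = base 0xa522 + off 0x00 + 2 + imm -2 = 0xa522

0xa522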